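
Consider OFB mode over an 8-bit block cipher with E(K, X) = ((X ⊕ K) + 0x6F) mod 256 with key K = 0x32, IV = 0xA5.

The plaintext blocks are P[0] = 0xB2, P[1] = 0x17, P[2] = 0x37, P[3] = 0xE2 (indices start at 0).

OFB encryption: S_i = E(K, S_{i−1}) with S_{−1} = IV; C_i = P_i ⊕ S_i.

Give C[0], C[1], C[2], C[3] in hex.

C[0]: S = E(K, 0xA5) = 0x06; 0xB2 ⊕ 0x06 = 0xB4.
C[1]: S = E(K, 0x06) = 0xA3; 0x17 ⊕ 0xA3 = 0xB4.
C[2]: S = E(K, 0xA3) = 0x00; 0x37 ⊕ 0x00 = 0x37.
C[3]: S = E(K, 0x00) = 0xA1; 0xE2 ⊕ 0xA1 = 0x43.

C[0] = 0xB4, C[1] = 0xB4, C[2] = 0x37, C[3] = 0x43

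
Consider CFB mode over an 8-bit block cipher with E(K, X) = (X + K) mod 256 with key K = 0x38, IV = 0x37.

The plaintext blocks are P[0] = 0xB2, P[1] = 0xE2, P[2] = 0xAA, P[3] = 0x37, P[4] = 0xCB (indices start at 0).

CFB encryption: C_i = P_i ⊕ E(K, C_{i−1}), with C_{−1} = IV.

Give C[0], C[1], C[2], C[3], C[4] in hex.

C[0]: E(K, 0x37) = 0x6F; 0xB2 ⊕ 0x6F = 0xDD.
C[1]: E(K, 0xDD) = 0x15; 0xE2 ⊕ 0x15 = 0xF7.
C[2]: E(K, 0xF7) = 0x2F; 0xAA ⊕ 0x2F = 0x85.
C[3]: E(K, 0x85) = 0xBD; 0x37 ⊕ 0xBD = 0x8A.
C[4]: E(K, 0x8A) = 0xC2; 0xCB ⊕ 0xC2 = 0x09.

C[0] = 0xDD, C[1] = 0xF7, C[2] = 0x85, C[3] = 0x8A, C[4] = 0x09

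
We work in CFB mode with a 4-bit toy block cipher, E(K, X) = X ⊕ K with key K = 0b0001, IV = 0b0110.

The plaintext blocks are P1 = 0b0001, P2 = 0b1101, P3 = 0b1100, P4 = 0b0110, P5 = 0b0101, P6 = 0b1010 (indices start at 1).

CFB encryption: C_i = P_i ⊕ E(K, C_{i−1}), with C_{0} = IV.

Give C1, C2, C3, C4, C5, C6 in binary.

C1: E(K, 0b0110) = 0b0111; 0b0001 ⊕ 0b0111 = 0b0110.
C2: E(K, 0b0110) = 0b0111; 0b1101 ⊕ 0b0111 = 0b1010.
C3: E(K, 0b1010) = 0b1011; 0b1100 ⊕ 0b1011 = 0b0111.
C4: E(K, 0b0111) = 0b0110; 0b0110 ⊕ 0b0110 = 0b0000.
C5: E(K, 0b0000) = 0b0001; 0b0101 ⊕ 0b0001 = 0b0100.
C6: E(K, 0b0100) = 0b0101; 0b1010 ⊕ 0b0101 = 0b1111.

C1 = 0b0110, C2 = 0b1010, C3 = 0b0111, C4 = 0b0000, C5 = 0b0100, C6 = 0b1111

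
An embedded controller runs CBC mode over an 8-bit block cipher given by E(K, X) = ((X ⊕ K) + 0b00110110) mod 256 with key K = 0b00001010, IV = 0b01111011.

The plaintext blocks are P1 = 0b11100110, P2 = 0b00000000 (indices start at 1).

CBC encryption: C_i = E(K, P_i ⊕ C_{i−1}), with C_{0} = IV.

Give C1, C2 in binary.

C1 = 0b11001101, C2 = 0b11111101

C1: P1 ⊕ 0b01111011 = 0b10011101; E(K, 0b10011101) = 0b11001101.
C2: P2 ⊕ 0b11001101 = 0b11001101; E(K, 0b11001101) = 0b11111101.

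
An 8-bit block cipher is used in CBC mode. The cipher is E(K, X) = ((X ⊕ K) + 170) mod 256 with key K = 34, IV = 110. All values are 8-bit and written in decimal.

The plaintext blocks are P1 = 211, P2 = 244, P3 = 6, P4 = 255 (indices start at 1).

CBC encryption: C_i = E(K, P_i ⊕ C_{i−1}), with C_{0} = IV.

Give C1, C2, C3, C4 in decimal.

C1: P1 ⊕ 110 = 189; E(K, 189) = 73.
C2: P2 ⊕ 73 = 189; E(K, 189) = 73.
C3: P3 ⊕ 73 = 79; E(K, 79) = 23.
C4: P4 ⊕ 23 = 232; E(K, 232) = 116.

C1 = 73, C2 = 73, C3 = 23, C4 = 116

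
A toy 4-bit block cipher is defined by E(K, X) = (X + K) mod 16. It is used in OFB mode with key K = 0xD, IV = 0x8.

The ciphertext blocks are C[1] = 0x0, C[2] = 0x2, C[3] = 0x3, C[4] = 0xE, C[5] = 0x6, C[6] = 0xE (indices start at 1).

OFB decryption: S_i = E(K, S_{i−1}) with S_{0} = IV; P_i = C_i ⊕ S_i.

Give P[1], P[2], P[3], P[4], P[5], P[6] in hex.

P[1]: S = E(K, 0x8) = 0x5; 0x0 ⊕ 0x5 = 0x5.
P[2]: S = E(K, 0x5) = 0x2; 0x2 ⊕ 0x2 = 0x0.
P[3]: S = E(K, 0x2) = 0xF; 0x3 ⊕ 0xF = 0xC.
P[4]: S = E(K, 0xF) = 0xC; 0xE ⊕ 0xC = 0x2.
P[5]: S = E(K, 0xC) = 0x9; 0x6 ⊕ 0x9 = 0xF.
P[6]: S = E(K, 0x9) = 0x6; 0xE ⊕ 0x6 = 0x8.

P[1] = 0x5, P[2] = 0x0, P[3] = 0xC, P[4] = 0x2, P[5] = 0xF, P[6] = 0x8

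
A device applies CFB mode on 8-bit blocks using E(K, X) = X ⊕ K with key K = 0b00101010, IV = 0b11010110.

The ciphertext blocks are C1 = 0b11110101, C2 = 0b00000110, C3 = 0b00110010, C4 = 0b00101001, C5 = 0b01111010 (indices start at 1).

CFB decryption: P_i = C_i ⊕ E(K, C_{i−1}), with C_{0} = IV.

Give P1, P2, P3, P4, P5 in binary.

P1 = 0b00001001, P2 = 0b11011001, P3 = 0b00011110, P4 = 0b00110001, P5 = 0b01111001

P1: E(K, 0b11010110) = 0b11111100; 0b11110101 ⊕ 0b11111100 = 0b00001001.
P2: E(K, 0b11110101) = 0b11011111; 0b00000110 ⊕ 0b11011111 = 0b11011001.
P3: E(K, 0b00000110) = 0b00101100; 0b00110010 ⊕ 0b00101100 = 0b00011110.
P4: E(K, 0b00110010) = 0b00011000; 0b00101001 ⊕ 0b00011000 = 0b00110001.
P5: E(K, 0b00101001) = 0b00000011; 0b01111010 ⊕ 0b00000011 = 0b01111001.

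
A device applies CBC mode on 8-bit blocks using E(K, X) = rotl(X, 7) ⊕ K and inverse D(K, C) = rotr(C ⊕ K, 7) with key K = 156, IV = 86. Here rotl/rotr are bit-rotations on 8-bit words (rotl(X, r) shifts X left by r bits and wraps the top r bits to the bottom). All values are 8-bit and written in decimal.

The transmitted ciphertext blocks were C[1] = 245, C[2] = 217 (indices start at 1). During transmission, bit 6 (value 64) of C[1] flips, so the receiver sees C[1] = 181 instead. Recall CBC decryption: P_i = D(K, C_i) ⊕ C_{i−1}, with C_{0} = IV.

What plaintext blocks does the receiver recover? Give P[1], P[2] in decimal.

P[1] = 4, P[2] = 63

Only C[1] changed, to 181. In CBC, a change in C_i garbles P_i and flips the same bit in P_{i+1}. Decrypting the received ciphertext:
P[1]: D(K, 181) = 82; 82 ⊕ 86 = 4.
P[2]: D(K, 217) = 138; 138 ⊕ 181 = 63.
Blocks that differ from the original plaintext: P[1], P[2].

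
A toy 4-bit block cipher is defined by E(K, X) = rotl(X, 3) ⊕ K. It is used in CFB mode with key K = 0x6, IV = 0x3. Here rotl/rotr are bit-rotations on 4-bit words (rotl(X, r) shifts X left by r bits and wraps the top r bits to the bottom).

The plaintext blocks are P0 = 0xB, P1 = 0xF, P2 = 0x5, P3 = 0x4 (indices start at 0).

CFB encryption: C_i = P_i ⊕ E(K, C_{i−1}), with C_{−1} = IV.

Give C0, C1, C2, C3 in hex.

C0: E(K, 0x3) = 0xF; 0xB ⊕ 0xF = 0x4.
C1: E(K, 0x4) = 0x4; 0xF ⊕ 0x4 = 0xB.
C2: E(K, 0xB) = 0xB; 0x5 ⊕ 0xB = 0xE.
C3: E(K, 0xE) = 0x1; 0x4 ⊕ 0x1 = 0x5.

C0 = 0x4, C1 = 0xB, C2 = 0xE, C3 = 0x5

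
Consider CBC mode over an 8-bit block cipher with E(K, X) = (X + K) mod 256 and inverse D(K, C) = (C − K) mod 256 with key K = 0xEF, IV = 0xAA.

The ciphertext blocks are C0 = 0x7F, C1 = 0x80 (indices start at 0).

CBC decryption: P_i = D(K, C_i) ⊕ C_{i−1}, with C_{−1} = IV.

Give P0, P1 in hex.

P0: D(K, 0x7F) = 0x90; 0x90 ⊕ 0xAA = 0x3A.
P1: D(K, 0x80) = 0x91; 0x91 ⊕ 0x7F = 0xEE.

P0 = 0x3A, P1 = 0xEE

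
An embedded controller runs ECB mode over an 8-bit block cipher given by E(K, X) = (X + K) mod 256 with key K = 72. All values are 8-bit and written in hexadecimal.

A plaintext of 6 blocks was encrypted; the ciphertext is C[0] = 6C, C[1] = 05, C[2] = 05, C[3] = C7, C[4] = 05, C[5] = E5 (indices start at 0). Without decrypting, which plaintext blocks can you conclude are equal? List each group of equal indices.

P[1] = P[2] = P[4]

ECB encrypts each block independently with the same key, so equal ciphertext blocks imply equal plaintext blocks.
C[1] = C[2] = C[4] = 05, so P[1] = P[2] = P[4].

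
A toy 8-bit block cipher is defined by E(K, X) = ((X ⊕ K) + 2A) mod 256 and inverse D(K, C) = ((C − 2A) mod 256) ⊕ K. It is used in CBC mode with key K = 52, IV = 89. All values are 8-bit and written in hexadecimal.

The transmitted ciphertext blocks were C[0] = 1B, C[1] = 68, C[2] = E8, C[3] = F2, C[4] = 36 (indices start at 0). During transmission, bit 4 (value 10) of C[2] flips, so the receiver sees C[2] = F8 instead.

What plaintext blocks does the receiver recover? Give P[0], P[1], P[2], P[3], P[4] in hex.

CBC decryption: P_i = D(K, C_i) ⊕ C_{i−1}, with C_{−1} = IV.
Only C[2] changed, to F8. In CBC, a change in C_i garbles P_i and flips the same bit in P_{i+1}. Decrypting the received ciphertext:
P[0]: D(K, 1B) = A3; A3 ⊕ 89 = 2A.
P[1]: D(K, 68) = 6C; 6C ⊕ 1B = 77.
P[2]: D(K, F8) = 9C; 9C ⊕ 68 = F4.
P[3]: D(K, F2) = 9A; 9A ⊕ F8 = 62.
P[4]: D(K, 36) = 5E; 5E ⊕ F2 = AC.
Blocks that differ from the original plaintext: P[2], P[3].

P[0] = 2A, P[1] = 77, P[2] = F4, P[3] = 62, P[4] = AC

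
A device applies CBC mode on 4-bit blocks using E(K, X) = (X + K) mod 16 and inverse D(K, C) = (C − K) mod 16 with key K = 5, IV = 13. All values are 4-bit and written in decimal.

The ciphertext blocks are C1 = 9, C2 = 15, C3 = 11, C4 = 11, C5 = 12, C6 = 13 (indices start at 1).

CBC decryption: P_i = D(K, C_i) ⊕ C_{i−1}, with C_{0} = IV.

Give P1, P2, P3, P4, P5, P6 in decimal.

P1 = 9, P2 = 3, P3 = 9, P4 = 13, P5 = 12, P6 = 4

P1: D(K, 9) = 4; 4 ⊕ 13 = 9.
P2: D(K, 15) = 10; 10 ⊕ 9 = 3.
P3: D(K, 11) = 6; 6 ⊕ 15 = 9.
P4: D(K, 11) = 6; 6 ⊕ 11 = 13.
P5: D(K, 12) = 7; 7 ⊕ 11 = 12.
P6: D(K, 13) = 8; 8 ⊕ 12 = 4.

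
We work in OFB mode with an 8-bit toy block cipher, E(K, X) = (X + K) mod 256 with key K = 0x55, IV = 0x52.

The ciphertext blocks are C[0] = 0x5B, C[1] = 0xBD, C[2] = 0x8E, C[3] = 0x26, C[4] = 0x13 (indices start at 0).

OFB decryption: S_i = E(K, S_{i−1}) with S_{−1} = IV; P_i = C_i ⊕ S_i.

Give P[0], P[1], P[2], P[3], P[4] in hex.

P[0]: S = E(K, 0x52) = 0xA7; 0x5B ⊕ 0xA7 = 0xFC.
P[1]: S = E(K, 0xA7) = 0xFC; 0xBD ⊕ 0xFC = 0x41.
P[2]: S = E(K, 0xFC) = 0x51; 0x8E ⊕ 0x51 = 0xDF.
P[3]: S = E(K, 0x51) = 0xA6; 0x26 ⊕ 0xA6 = 0x80.
P[4]: S = E(K, 0xA6) = 0xFB; 0x13 ⊕ 0xFB = 0xE8.

P[0] = 0xFC, P[1] = 0x41, P[2] = 0xDF, P[3] = 0x80, P[4] = 0xE8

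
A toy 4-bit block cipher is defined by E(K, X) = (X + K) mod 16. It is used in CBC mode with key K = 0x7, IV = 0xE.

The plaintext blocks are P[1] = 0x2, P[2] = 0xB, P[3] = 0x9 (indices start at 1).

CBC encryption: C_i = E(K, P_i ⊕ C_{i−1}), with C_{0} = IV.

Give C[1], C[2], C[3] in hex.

C[1] = 0x3, C[2] = 0xF, C[3] = 0xD

C[1]: P[1] ⊕ 0xE = 0xC; E(K, 0xC) = 0x3.
C[2]: P[2] ⊕ 0x3 = 0x8; E(K, 0x8) = 0xF.
C[3]: P[3] ⊕ 0xF = 0x6; E(K, 0x6) = 0xD.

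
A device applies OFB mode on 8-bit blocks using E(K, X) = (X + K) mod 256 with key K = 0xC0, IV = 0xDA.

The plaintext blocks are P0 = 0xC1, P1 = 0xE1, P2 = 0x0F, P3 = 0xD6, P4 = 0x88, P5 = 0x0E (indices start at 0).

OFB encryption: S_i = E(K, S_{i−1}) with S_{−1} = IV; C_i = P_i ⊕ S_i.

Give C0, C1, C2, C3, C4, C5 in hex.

C0: S = E(K, 0xDA) = 0x9A; 0xC1 ⊕ 0x9A = 0x5B.
C1: S = E(K, 0x9A) = 0x5A; 0xE1 ⊕ 0x5A = 0xBB.
C2: S = E(K, 0x5A) = 0x1A; 0x0F ⊕ 0x1A = 0x15.
C3: S = E(K, 0x1A) = 0xDA; 0xD6 ⊕ 0xDA = 0x0C.
C4: S = E(K, 0xDA) = 0x9A; 0x88 ⊕ 0x9A = 0x12.
C5: S = E(K, 0x9A) = 0x5A; 0x0E ⊕ 0x5A = 0x54.

C0 = 0x5B, C1 = 0xBB, C2 = 0x15, C3 = 0x0C, C4 = 0x12, C5 = 0x54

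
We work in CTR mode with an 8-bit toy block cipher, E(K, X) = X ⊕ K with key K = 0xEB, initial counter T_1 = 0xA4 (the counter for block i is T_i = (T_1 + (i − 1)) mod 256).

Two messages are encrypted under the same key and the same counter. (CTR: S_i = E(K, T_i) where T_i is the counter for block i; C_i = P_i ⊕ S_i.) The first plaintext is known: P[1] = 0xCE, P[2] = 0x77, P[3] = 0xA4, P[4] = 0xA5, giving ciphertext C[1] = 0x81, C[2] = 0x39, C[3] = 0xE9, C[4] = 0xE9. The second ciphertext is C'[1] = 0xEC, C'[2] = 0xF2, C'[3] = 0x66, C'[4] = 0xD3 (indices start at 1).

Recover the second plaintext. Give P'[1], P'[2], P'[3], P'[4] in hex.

P'[1] = 0xA3, P'[2] = 0xBC, P'[3] = 0x2B, P'[4] = 0x9F

In CTR with a reused counter, both messages share the same keystream S_i, so C_i ⊕ C'_i = P_i ⊕ P'_i and thus P'_i = P_i ⊕ C_i ⊕ C'_i.
P'[1]: 0xCE ⊕ 0x81 ⊕ 0xEC = 0xA3.
P'[2]: 0x77 ⊕ 0x39 ⊕ 0xF2 = 0xBC.
P'[3]: 0xA4 ⊕ 0xE9 ⊕ 0x66 = 0x2B.
P'[4]: 0xA5 ⊕ 0xE9 ⊕ 0xD3 = 0x9F.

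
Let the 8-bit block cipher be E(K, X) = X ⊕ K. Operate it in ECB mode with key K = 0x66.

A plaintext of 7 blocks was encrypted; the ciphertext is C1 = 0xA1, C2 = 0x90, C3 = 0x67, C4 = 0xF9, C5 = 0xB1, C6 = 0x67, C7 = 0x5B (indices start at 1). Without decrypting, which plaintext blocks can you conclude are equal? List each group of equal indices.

P3 = P6

ECB encrypts each block independently with the same key, so equal ciphertext blocks imply equal plaintext blocks.
C3 = C6 = 0x67, so P3 = P6.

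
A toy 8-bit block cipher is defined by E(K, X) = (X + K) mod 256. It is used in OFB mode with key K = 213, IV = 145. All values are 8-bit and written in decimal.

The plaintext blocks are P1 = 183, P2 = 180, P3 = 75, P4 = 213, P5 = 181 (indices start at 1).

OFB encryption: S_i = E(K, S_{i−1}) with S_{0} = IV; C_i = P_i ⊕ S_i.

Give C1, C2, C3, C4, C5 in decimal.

C1: S = E(K, 145) = 102; 183 ⊕ 102 = 209.
C2: S = E(K, 102) = 59; 180 ⊕ 59 = 143.
C3: S = E(K, 59) = 16; 75 ⊕ 16 = 91.
C4: S = E(K, 16) = 229; 213 ⊕ 229 = 48.
C5: S = E(K, 229) = 186; 181 ⊕ 186 = 15.

C1 = 209, C2 = 143, C3 = 91, C4 = 48, C5 = 15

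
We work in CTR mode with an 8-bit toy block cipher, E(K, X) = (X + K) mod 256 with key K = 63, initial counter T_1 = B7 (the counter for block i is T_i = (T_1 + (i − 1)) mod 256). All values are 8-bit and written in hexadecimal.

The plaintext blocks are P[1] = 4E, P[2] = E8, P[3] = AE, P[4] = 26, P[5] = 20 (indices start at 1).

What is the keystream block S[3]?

CTR encryption: S_i = E(K, T_i) where T_i is the counter for block i; C_i = P_i ⊕ S_i.
C[1]: T = B7, S = E(K, T) = 1A; 4E ⊕ 1A = 54.
C[2]: T = B8, S = E(K, T) = 1B; E8 ⊕ 1B = F3.
C[3]: T = B9, S = E(K, T) = 1C; AE ⊕ 1C = B2.
So S[3] = 1C.

1C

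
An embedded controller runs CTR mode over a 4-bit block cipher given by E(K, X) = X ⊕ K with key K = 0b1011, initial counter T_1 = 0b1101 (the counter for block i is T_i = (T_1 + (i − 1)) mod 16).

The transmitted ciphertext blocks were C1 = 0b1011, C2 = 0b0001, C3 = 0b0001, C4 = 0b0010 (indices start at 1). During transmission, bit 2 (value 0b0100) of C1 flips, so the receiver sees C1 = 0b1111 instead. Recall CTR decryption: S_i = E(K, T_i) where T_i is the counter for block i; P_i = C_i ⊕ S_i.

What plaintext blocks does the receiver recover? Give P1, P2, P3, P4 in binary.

P1 = 0b1001, P2 = 0b0100, P3 = 0b0101, P4 = 0b1001

Only C1 changed, to 0b1111. In CTR, a change in C_i flips the same bit in P_i only; the keystream is unaffected. Decrypting the received ciphertext:
P1: T = 0b1101, S = E(K, T) = 0b0110; 0b1111 ⊕ 0b0110 = 0b1001.
P2: T = 0b1110, S = E(K, T) = 0b0101; 0b0001 ⊕ 0b0101 = 0b0100.
P3: T = 0b1111, S = E(K, T) = 0b0100; 0b0001 ⊕ 0b0100 = 0b0101.
P4: T = 0b0000, S = E(K, T) = 0b1011; 0b0010 ⊕ 0b1011 = 0b1001.
Blocks that differ from the original plaintext: P1.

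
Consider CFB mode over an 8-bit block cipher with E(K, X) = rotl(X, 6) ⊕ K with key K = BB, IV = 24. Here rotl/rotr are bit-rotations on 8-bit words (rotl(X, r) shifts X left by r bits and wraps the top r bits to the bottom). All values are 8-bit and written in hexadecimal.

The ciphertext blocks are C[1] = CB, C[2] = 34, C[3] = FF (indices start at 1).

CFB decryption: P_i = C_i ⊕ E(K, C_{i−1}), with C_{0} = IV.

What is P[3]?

P[3]: E(K, 34) = B6; FF ⊕ B6 = 49.

P[3] = 49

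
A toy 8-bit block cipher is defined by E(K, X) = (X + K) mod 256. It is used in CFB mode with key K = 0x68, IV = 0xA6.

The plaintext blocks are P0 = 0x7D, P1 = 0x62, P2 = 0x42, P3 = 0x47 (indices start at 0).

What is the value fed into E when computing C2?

CFB encryption: C_i = P_i ⊕ E(K, C_{i−1}), with C_{−1} = IV.
C0: E(K, 0xA6) = 0x0E; 0x7D ⊕ 0x0E = 0x73.
C1: E(K, 0x73) = 0xDB; 0x62 ⊕ 0xDB = 0xB9.
C2: E(K, 0xB9) = 0x21; 0x42 ⊕ 0x21 = 0x63.
So the input to E for block 2 is 0xB9.

0xB9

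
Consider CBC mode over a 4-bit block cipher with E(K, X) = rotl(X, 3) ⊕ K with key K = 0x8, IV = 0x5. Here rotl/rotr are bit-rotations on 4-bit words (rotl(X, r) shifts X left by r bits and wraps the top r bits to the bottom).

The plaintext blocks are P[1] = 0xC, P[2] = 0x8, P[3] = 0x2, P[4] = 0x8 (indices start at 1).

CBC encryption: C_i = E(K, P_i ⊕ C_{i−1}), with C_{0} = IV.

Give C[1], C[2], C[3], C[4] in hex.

C[1] = 0x4, C[2] = 0xE, C[3] = 0xE, C[4] = 0xB

C[1]: P[1] ⊕ 0x5 = 0x9; E(K, 0x9) = 0x4.
C[2]: P[2] ⊕ 0x4 = 0xC; E(K, 0xC) = 0xE.
C[3]: P[3] ⊕ 0xE = 0xC; E(K, 0xC) = 0xE.
C[4]: P[4] ⊕ 0xE = 0x6; E(K, 0x6) = 0xB.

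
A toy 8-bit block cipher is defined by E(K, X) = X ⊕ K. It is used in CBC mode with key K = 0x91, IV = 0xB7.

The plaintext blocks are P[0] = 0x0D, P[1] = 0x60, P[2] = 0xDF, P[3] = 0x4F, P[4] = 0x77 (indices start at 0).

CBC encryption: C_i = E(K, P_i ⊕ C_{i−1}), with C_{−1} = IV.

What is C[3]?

C[0]: P[0] ⊕ 0xB7 = 0xBA; E(K, 0xBA) = 0x2B.
C[1]: P[1] ⊕ 0x2B = 0x4B; E(K, 0x4B) = 0xDA.
C[2]: P[2] ⊕ 0xDA = 0x05; E(K, 0x05) = 0x94.
C[3]: P[3] ⊕ 0x94 = 0xDB; E(K, 0xDB) = 0x4A.

C[3] = 0x4A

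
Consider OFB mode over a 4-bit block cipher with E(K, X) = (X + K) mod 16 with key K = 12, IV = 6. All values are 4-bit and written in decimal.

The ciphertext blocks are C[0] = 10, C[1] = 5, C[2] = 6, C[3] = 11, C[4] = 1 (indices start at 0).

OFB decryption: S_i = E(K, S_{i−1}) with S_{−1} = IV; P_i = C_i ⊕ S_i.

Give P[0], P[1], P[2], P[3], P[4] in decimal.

P[0]: S = E(K, 6) = 2; 10 ⊕ 2 = 8.
P[1]: S = E(K, 2) = 14; 5 ⊕ 14 = 11.
P[2]: S = E(K, 14) = 10; 6 ⊕ 10 = 12.
P[3]: S = E(K, 10) = 6; 11 ⊕ 6 = 13.
P[4]: S = E(K, 6) = 2; 1 ⊕ 2 = 3.

P[0] = 8, P[1] = 11, P[2] = 12, P[3] = 13, P[4] = 3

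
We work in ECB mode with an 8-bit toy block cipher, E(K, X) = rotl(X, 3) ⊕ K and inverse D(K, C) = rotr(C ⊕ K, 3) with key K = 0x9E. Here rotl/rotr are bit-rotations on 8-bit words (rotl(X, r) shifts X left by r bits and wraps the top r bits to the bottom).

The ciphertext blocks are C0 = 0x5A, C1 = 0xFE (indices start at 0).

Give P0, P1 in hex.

ECB decryption: P_i = D(K, C_i).
P0: D(K, 0x5A) = 0x98.
P1: D(K, 0xFE) = 0x0C.

P0 = 0x98, P1 = 0x0C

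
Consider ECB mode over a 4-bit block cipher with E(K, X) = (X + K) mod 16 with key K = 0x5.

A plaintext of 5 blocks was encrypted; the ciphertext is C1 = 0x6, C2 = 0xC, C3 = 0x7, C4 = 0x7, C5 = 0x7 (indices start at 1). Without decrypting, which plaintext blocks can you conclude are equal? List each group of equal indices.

P3 = P4 = P5

ECB encrypts each block independently with the same key, so equal ciphertext blocks imply equal plaintext blocks.
C3 = C4 = C5 = 0x7, so P3 = P4 = P5.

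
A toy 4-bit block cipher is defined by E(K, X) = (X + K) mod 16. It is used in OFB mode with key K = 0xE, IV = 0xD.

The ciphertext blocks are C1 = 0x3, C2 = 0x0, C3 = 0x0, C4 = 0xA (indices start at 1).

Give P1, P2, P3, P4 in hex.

OFB decryption: S_i = E(K, S_{i−1}) with S_{0} = IV; P_i = C_i ⊕ S_i.
P1: S = E(K, 0xD) = 0xB; 0x3 ⊕ 0xB = 0x8.
P2: S = E(K, 0xB) = 0x9; 0x0 ⊕ 0x9 = 0x9.
P3: S = E(K, 0x9) = 0x7; 0x0 ⊕ 0x7 = 0x7.
P4: S = E(K, 0x7) = 0x5; 0xA ⊕ 0x5 = 0xF.

P1 = 0x8, P2 = 0x9, P3 = 0x7, P4 = 0xF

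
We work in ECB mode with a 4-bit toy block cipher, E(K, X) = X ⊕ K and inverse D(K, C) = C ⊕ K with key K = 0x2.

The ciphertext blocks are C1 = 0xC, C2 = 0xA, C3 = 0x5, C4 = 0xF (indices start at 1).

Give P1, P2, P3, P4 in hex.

ECB decryption: P_i = D(K, C_i).
P1: D(K, 0xC) = 0xE.
P2: D(K, 0xA) = 0x8.
P3: D(K, 0x5) = 0x7.
P4: D(K, 0xF) = 0xD.

P1 = 0xE, P2 = 0x8, P3 = 0x7, P4 = 0xD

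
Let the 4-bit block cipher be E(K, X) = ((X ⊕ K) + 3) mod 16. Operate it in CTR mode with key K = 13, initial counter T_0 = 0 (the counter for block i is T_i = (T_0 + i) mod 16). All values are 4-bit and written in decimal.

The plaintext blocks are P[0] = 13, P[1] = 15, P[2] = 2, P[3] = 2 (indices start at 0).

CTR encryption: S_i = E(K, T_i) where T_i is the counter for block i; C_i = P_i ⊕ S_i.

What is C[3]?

C[3] = 3

C[0]: T = 0, S = E(K, T) = 0; 13 ⊕ 0 = 13.
C[1]: T = 1, S = E(K, T) = 15; 15 ⊕ 15 = 0.
C[2]: T = 2, S = E(K, T) = 2; 2 ⊕ 2 = 0.
C[3]: T = 3, S = E(K, T) = 1; 2 ⊕ 1 = 3.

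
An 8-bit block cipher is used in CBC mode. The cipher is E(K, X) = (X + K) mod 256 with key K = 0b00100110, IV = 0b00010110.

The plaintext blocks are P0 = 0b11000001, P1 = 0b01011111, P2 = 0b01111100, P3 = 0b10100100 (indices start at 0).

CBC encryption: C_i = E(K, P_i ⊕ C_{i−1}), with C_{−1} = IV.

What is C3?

C3 = 0b10100100

C0: P0 ⊕ 0b00010110 = 0b11010111; E(K, 0b11010111) = 0b11111101.
C1: P1 ⊕ 0b11111101 = 0b10100010; E(K, 0b10100010) = 0b11001000.
C2: P2 ⊕ 0b11001000 = 0b10110100; E(K, 0b10110100) = 0b11011010.
C3: P3 ⊕ 0b11011010 = 0b01111110; E(K, 0b01111110) = 0b10100100.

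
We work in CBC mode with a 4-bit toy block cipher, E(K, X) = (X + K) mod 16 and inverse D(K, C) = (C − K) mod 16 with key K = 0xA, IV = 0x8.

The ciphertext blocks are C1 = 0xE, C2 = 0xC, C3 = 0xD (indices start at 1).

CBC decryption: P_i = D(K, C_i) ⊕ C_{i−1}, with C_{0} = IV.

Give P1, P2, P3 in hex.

P1 = 0xC, P2 = 0xC, P3 = 0xF

P1: D(K, 0xE) = 0x4; 0x4 ⊕ 0x8 = 0xC.
P2: D(K, 0xC) = 0x2; 0x2 ⊕ 0xE = 0xC.
P3: D(K, 0xD) = 0x3; 0x3 ⊕ 0xC = 0xF.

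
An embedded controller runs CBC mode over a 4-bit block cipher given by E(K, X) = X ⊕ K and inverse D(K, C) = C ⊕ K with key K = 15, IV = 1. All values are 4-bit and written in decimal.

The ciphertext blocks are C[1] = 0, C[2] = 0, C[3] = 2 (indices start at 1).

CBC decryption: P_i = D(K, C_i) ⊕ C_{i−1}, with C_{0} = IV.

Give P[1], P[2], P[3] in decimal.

P[1]: D(K, 0) = 15; 15 ⊕ 1 = 14.
P[2]: D(K, 0) = 15; 15 ⊕ 0 = 15.
P[3]: D(K, 2) = 13; 13 ⊕ 0 = 13.

P[1] = 14, P[2] = 15, P[3] = 13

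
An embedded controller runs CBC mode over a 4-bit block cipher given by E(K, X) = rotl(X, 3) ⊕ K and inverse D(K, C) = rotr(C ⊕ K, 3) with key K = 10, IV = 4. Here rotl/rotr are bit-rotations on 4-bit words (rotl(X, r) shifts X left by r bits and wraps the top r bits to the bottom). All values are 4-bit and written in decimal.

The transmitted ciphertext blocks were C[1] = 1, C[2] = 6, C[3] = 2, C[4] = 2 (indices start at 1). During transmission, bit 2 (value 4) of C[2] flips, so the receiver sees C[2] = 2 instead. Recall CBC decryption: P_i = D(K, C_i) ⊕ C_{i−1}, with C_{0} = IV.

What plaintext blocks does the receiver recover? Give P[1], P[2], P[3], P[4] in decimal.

P[1] = 3, P[2] = 0, P[3] = 3, P[4] = 3

Only C[2] changed, to 2. In CBC, a change in C_i garbles P_i and flips the same bit in P_{i+1}. Decrypting the received ciphertext:
P[1]: D(K, 1) = 7; 7 ⊕ 4 = 3.
P[2]: D(K, 2) = 1; 1 ⊕ 1 = 0.
P[3]: D(K, 2) = 1; 1 ⊕ 2 = 3.
P[4]: D(K, 2) = 1; 1 ⊕ 2 = 3.
Blocks that differ from the original plaintext: P[2], P[3].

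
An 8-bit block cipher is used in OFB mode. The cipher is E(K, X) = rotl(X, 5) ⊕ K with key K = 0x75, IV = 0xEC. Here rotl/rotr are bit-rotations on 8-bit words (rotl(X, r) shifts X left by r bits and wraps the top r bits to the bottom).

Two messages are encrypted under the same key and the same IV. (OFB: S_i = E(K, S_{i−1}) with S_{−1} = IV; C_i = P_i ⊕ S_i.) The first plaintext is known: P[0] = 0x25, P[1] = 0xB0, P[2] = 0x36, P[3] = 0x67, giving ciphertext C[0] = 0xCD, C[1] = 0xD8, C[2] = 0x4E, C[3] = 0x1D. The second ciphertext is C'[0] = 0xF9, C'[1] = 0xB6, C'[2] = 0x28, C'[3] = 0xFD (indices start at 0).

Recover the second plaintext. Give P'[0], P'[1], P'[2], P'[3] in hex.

In OFB with a reused IV, both messages share the same keystream S_i, so C_i ⊕ C'_i = P_i ⊕ P'_i and thus P'_i = P_i ⊕ C_i ⊕ C'_i.
P'[0]: 0x25 ⊕ 0xCD ⊕ 0xF9 = 0x11.
P'[1]: 0xB0 ⊕ 0xD8 ⊕ 0xB6 = 0xDE.
P'[2]: 0x36 ⊕ 0x4E ⊕ 0x28 = 0x50.
P'[3]: 0x67 ⊕ 0x1D ⊕ 0xFD = 0x87.

P'[0] = 0x11, P'[1] = 0xDE, P'[2] = 0x50, P'[3] = 0x87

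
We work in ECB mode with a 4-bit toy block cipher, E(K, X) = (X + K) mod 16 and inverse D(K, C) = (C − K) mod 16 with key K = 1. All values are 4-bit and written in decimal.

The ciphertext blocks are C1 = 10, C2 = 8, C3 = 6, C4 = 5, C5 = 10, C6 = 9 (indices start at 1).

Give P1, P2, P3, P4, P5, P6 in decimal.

ECB decryption: P_i = D(K, C_i).
P1: D(K, 10) = 9.
P2: D(K, 8) = 7.
P3: D(K, 6) = 5.
P4: D(K, 5) = 4.
P5: D(K, 10) = 9.
P6: D(K, 9) = 8.

P1 = 9, P2 = 7, P3 = 5, P4 = 4, P5 = 9, P6 = 8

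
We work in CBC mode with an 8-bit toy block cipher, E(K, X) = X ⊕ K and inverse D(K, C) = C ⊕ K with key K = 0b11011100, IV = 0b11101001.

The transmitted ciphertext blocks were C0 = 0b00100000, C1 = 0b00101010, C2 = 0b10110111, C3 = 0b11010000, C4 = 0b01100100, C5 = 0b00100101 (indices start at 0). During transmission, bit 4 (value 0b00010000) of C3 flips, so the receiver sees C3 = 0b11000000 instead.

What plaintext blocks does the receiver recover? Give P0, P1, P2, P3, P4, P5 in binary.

CBC decryption: P_i = D(K, C_i) ⊕ C_{i−1}, with C_{−1} = IV.
Only C3 changed, to 0b11000000. In CBC, a change in C_i garbles P_i and flips the same bit in P_{i+1}. Decrypting the received ciphertext:
P0: D(K, 0b00100000) = 0b11111100; 0b11111100 ⊕ 0b11101001 = 0b00010101.
P1: D(K, 0b00101010) = 0b11110110; 0b11110110 ⊕ 0b00100000 = 0b11010110.
P2: D(K, 0b10110111) = 0b01101011; 0b01101011 ⊕ 0b00101010 = 0b01000001.
P3: D(K, 0b11000000) = 0b00011100; 0b00011100 ⊕ 0b10110111 = 0b10101011.
P4: D(K, 0b01100100) = 0b10111000; 0b10111000 ⊕ 0b11000000 = 0b01111000.
P5: D(K, 0b00100101) = 0b11111001; 0b11111001 ⊕ 0b01100100 = 0b10011101.
Blocks that differ from the original plaintext: P3, P4.

P0 = 0b00010101, P1 = 0b11010110, P2 = 0b01000001, P3 = 0b10101011, P4 = 0b01111000, P5 = 0b10011101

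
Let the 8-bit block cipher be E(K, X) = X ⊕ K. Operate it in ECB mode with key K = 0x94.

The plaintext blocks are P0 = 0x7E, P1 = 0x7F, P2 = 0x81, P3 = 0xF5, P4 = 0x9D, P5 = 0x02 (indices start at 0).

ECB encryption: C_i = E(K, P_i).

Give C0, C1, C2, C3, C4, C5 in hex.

C0 = 0xEA, C1 = 0xEB, C2 = 0x15, C3 = 0x61, C4 = 0x09, C5 = 0x96

C0: E(K, 0x7E) = 0xEA.
C1: E(K, 0x7F) = 0xEB.
C2: E(K, 0x81) = 0x15.
C3: E(K, 0xF5) = 0x61.
C4: E(K, 0x9D) = 0x09.
C5: E(K, 0x02) = 0x96.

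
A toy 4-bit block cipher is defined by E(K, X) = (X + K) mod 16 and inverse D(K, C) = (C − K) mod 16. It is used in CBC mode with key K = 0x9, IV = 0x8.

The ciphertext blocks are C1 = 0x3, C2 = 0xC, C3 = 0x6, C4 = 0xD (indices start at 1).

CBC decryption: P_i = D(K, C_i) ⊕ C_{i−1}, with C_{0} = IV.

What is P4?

P4: D(K, 0xD) = 0x4; 0x4 ⊕ 0x6 = 0x2.

P4 = 0x2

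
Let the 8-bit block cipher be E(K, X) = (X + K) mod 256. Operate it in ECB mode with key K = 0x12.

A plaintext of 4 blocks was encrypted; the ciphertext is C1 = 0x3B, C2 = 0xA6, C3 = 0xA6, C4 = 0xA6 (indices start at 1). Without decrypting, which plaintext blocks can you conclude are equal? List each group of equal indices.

P2 = P3 = P4

ECB encrypts each block independently with the same key, so equal ciphertext blocks imply equal plaintext blocks.
C2 = C3 = C4 = 0xA6, so P2 = P3 = P4.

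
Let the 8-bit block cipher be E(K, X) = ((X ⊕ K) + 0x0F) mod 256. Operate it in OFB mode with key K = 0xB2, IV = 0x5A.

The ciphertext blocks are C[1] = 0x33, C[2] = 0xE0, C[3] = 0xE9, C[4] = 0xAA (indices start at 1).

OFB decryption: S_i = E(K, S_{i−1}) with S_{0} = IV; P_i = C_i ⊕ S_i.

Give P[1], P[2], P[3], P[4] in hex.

P[1] = 0xC4, P[2] = 0xB4, P[3] = 0x1C, P[4] = 0xFC

P[1]: S = E(K, 0x5A) = 0xF7; 0x33 ⊕ 0xF7 = 0xC4.
P[2]: S = E(K, 0xF7) = 0x54; 0xE0 ⊕ 0x54 = 0xB4.
P[3]: S = E(K, 0x54) = 0xF5; 0xE9 ⊕ 0xF5 = 0x1C.
P[4]: S = E(K, 0xF5) = 0x56; 0xAA ⊕ 0x56 = 0xFC.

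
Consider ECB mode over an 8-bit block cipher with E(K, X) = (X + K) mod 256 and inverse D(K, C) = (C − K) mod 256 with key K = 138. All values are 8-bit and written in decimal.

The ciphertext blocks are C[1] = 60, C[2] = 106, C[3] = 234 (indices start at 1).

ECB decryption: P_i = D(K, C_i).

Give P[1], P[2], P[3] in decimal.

P[1]: D(K, 60) = 178.
P[2]: D(K, 106) = 224.
P[3]: D(K, 234) = 96.

P[1] = 178, P[2] = 224, P[3] = 96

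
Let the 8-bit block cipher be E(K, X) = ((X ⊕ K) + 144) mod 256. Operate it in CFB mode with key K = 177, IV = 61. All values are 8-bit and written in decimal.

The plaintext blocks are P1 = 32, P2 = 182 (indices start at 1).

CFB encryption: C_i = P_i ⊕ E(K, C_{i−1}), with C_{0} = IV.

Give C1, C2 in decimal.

C1: E(K, 61) = 28; 32 ⊕ 28 = 60.
C2: E(K, 60) = 29; 182 ⊕ 29 = 171.

C1 = 60, C2 = 171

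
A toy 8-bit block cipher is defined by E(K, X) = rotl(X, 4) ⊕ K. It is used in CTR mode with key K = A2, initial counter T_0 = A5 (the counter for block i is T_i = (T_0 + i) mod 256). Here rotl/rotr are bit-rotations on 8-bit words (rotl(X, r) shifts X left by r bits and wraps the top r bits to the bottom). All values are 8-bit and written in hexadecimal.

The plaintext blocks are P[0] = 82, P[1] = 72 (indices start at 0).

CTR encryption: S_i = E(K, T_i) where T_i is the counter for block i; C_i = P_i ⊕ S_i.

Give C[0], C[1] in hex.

C[0]: T = A5, S = E(K, T) = F8; 82 ⊕ F8 = 7A.
C[1]: T = A6, S = E(K, T) = C8; 72 ⊕ C8 = BA.

C[0] = 7A, C[1] = BA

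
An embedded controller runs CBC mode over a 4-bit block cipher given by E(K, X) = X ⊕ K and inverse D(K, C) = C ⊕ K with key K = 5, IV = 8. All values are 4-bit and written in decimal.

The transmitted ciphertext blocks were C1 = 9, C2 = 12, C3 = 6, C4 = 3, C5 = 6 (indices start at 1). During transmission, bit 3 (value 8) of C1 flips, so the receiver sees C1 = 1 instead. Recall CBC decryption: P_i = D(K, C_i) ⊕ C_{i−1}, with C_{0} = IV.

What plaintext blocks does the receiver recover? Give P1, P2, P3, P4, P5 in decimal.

Only C1 changed, to 1. In CBC, a change in C_i garbles P_i and flips the same bit in P_{i+1}. Decrypting the received ciphertext:
P1: D(K, 1) = 4; 4 ⊕ 8 = 12.
P2: D(K, 12) = 9; 9 ⊕ 1 = 8.
P3: D(K, 6) = 3; 3 ⊕ 12 = 15.
P4: D(K, 3) = 6; 6 ⊕ 6 = 0.
P5: D(K, 6) = 3; 3 ⊕ 3 = 0.
Blocks that differ from the original plaintext: P1, P2.

P1 = 12, P2 = 8, P3 = 15, P4 = 0, P5 = 0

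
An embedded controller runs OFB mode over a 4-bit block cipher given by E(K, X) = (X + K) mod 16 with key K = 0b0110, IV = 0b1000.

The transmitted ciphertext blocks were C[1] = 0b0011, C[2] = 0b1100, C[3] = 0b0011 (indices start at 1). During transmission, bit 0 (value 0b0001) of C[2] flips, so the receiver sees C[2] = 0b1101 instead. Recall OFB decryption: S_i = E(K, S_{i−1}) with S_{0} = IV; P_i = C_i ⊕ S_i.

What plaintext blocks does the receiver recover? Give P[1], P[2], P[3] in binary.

Only C[2] changed, to 0b1101. In OFB, a change in C_i flips the same bit in P_i only; the keystream is unaffected. Decrypting the received ciphertext:
P[1]: S = E(K, 0b1000) = 0b1110; 0b0011 ⊕ 0b1110 = 0b1101.
P[2]: S = E(K, 0b1110) = 0b0100; 0b1101 ⊕ 0b0100 = 0b1001.
P[3]: S = E(K, 0b0100) = 0b1010; 0b0011 ⊕ 0b1010 = 0b1001.
Blocks that differ from the original plaintext: P[2].

P[1] = 0b1101, P[2] = 0b1001, P[3] = 0b1001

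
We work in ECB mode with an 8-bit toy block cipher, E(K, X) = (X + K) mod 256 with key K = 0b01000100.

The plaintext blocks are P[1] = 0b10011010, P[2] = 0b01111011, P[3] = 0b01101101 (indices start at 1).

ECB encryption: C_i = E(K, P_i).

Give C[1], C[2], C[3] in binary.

C[1] = 0b11011110, C[2] = 0b10111111, C[3] = 0b10110001

C[1]: E(K, 0b10011010) = 0b11011110.
C[2]: E(K, 0b01111011) = 0b10111111.
C[3]: E(K, 0b01101101) = 0b10110001.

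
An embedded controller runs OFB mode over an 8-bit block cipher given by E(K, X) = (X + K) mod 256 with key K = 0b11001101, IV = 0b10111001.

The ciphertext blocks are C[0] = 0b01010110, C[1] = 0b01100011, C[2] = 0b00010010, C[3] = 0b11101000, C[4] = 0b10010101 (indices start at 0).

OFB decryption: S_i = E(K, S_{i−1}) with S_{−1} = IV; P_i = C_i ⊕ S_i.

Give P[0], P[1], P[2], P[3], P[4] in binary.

P[0] = 0b11010000, P[1] = 0b00110000, P[2] = 0b00110010, P[3] = 0b00000101, P[4] = 0b00101111

P[0]: S = E(K, 0b10111001) = 0b10000110; 0b01010110 ⊕ 0b10000110 = 0b11010000.
P[1]: S = E(K, 0b10000110) = 0b01010011; 0b01100011 ⊕ 0b01010011 = 0b00110000.
P[2]: S = E(K, 0b01010011) = 0b00100000; 0b00010010 ⊕ 0b00100000 = 0b00110010.
P[3]: S = E(K, 0b00100000) = 0b11101101; 0b11101000 ⊕ 0b11101101 = 0b00000101.
P[4]: S = E(K, 0b11101101) = 0b10111010; 0b10010101 ⊕ 0b10111010 = 0b00101111.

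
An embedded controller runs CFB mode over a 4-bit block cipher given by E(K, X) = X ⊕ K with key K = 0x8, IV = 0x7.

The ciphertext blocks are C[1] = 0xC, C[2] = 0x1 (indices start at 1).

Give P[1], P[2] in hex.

CFB decryption: P_i = C_i ⊕ E(K, C_{i−1}), with C_{0} = IV.
P[1]: E(K, 0x7) = 0xF; 0xC ⊕ 0xF = 0x3.
P[2]: E(K, 0xC) = 0x4; 0x1 ⊕ 0x4 = 0x5.

P[1] = 0x3, P[2] = 0x5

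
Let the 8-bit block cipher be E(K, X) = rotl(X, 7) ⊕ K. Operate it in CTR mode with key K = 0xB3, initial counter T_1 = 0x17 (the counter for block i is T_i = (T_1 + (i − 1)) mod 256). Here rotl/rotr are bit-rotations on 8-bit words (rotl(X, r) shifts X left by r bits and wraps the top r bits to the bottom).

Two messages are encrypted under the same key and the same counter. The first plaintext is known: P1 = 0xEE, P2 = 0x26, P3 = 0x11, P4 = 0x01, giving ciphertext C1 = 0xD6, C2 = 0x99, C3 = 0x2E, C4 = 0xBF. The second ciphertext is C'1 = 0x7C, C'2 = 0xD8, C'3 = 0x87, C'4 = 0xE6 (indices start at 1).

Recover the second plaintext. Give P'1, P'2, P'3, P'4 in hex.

P'1 = 0x44, P'2 = 0x67, P'3 = 0xB8, P'4 = 0x58

In CTR with a reused counter, both messages share the same keystream S_i, so C_i ⊕ C'_i = P_i ⊕ P'_i and thus P'_i = P_i ⊕ C_i ⊕ C'_i.
P'1: 0xEE ⊕ 0xD6 ⊕ 0x7C = 0x44.
P'2: 0x26 ⊕ 0x99 ⊕ 0xD8 = 0x67.
P'3: 0x11 ⊕ 0x2E ⊕ 0x87 = 0xB8.
P'4: 0x01 ⊕ 0xBF ⊕ 0xE6 = 0x58.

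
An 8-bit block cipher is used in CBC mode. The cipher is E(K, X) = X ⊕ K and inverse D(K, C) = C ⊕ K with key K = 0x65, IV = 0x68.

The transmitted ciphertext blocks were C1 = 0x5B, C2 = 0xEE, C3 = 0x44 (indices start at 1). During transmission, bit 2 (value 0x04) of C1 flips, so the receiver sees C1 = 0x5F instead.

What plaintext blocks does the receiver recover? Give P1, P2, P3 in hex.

P1 = 0x52, P2 = 0xD4, P3 = 0xCF

CBC decryption: P_i = D(K, C_i) ⊕ C_{i−1}, with C_{0} = IV.
Only C1 changed, to 0x5F. In CBC, a change in C_i garbles P_i and flips the same bit in P_{i+1}. Decrypting the received ciphertext:
P1: D(K, 0x5F) = 0x3A; 0x3A ⊕ 0x68 = 0x52.
P2: D(K, 0xEE) = 0x8B; 0x8B ⊕ 0x5F = 0xD4.
P3: D(K, 0x44) = 0x21; 0x21 ⊕ 0xEE = 0xCF.
Blocks that differ from the original plaintext: P1, P2.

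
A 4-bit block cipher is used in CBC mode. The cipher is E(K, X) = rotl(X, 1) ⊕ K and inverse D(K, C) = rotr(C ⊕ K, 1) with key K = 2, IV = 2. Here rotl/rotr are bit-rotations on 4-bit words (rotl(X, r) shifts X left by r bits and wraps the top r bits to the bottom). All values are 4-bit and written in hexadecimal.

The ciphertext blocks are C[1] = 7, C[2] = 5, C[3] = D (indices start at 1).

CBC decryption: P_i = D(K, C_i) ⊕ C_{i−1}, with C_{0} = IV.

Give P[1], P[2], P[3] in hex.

P[1]: D(K, 7) = A; A ⊕ 2 = 8.
P[2]: D(K, 5) = B; B ⊕ 7 = C.
P[3]: D(K, D) = F; F ⊕ 5 = A.

P[1] = 8, P[2] = C, P[3] = A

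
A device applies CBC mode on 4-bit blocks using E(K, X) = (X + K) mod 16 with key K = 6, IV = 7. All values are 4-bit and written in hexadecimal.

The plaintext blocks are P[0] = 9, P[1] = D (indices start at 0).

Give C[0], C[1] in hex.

CBC encryption: C_i = E(K, P_i ⊕ C_{i−1}), with C_{−1} = IV.
C[0]: P[0] ⊕ 7 = E; E(K, E) = 4.
C[1]: P[1] ⊕ 4 = 9; E(K, 9) = F.

C[0] = 4, C[1] = F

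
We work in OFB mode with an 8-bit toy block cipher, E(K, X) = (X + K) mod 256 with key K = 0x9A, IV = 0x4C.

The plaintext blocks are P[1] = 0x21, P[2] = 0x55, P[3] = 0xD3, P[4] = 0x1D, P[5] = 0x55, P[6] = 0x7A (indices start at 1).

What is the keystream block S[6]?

0xE8

OFB encryption: S_i = E(K, S_{i−1}) with S_{0} = IV; C_i = P_i ⊕ S_i.
C[1]: S = E(K, 0x4C) = 0xE6; 0x21 ⊕ 0xE6 = 0xC7.
C[2]: S = E(K, 0xE6) = 0x80; 0x55 ⊕ 0x80 = 0xD5.
C[3]: S = E(K, 0x80) = 0x1A; 0xD3 ⊕ 0x1A = 0xC9.
C[4]: S = E(K, 0x1A) = 0xB4; 0x1D ⊕ 0xB4 = 0xA9.
C[5]: S = E(K, 0xB4) = 0x4E; 0x55 ⊕ 0x4E = 0x1B.
C[6]: S = E(K, 0x4E) = 0xE8; 0x7A ⊕ 0xE8 = 0x92.
So S[6] = 0xE8.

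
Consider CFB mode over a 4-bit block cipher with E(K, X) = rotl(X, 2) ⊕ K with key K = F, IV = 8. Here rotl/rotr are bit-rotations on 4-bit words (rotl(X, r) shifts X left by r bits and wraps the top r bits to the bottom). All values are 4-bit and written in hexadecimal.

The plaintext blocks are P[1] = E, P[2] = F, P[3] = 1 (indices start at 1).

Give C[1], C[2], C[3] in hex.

C[1] = 3, C[2] = C, C[3] = D

CFB encryption: C_i = P_i ⊕ E(K, C_{i−1}), with C_{0} = IV.
C[1]: E(K, 8) = D; E ⊕ D = 3.
C[2]: E(K, 3) = 3; F ⊕ 3 = C.
C[3]: E(K, C) = C; 1 ⊕ C = D.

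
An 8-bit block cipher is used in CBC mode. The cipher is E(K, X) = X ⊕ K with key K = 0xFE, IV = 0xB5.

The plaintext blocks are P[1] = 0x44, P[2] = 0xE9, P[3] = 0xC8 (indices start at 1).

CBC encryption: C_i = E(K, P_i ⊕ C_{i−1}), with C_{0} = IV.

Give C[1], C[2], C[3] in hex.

C[1] = 0x0F, C[2] = 0x18, C[3] = 0x2E

C[1]: P[1] ⊕ 0xB5 = 0xF1; E(K, 0xF1) = 0x0F.
C[2]: P[2] ⊕ 0x0F = 0xE6; E(K, 0xE6) = 0x18.
C[3]: P[3] ⊕ 0x18 = 0xD0; E(K, 0xD0) = 0x2E.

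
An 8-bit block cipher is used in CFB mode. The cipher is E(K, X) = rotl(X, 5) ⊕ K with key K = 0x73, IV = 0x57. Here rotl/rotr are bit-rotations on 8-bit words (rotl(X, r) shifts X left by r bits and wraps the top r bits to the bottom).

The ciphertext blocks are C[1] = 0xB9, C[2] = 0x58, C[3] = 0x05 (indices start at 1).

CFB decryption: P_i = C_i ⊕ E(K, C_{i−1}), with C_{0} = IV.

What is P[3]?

P[3]: E(K, 0x58) = 0x78; 0x05 ⊕ 0x78 = 0x7D.

P[3] = 0x7D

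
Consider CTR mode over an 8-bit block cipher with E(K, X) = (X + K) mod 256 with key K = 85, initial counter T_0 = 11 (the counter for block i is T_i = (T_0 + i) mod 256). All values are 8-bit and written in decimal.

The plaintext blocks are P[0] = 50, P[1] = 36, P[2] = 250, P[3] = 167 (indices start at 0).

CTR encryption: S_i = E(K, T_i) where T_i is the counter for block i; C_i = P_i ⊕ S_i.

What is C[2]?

C[2] = 152

C[0]: T = 11, S = E(K, T) = 96; 50 ⊕ 96 = 82.
C[1]: T = 12, S = E(K, T) = 97; 36 ⊕ 97 = 69.
C[2]: T = 13, S = E(K, T) = 98; 250 ⊕ 98 = 152.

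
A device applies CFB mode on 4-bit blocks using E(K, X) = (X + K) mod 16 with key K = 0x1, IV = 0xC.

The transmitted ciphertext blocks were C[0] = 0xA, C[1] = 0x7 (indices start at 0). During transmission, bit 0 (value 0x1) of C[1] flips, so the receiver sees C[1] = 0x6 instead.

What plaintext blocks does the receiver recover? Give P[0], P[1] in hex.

P[0] = 0x7, P[1] = 0xD

CFB decryption: P_i = C_i ⊕ E(K, C_{i−1}), with C_{−1} = IV.
Only C[1] changed, to 0x6. In CFB, a change in C_i flips the same bit in P_i and garbles P_{i+1}. Decrypting the received ciphertext:
P[0]: E(K, 0xC) = 0xD; 0xA ⊕ 0xD = 0x7.
P[1]: E(K, 0xA) = 0xB; 0x6 ⊕ 0xB = 0xD.
Blocks that differ from the original plaintext: P[1].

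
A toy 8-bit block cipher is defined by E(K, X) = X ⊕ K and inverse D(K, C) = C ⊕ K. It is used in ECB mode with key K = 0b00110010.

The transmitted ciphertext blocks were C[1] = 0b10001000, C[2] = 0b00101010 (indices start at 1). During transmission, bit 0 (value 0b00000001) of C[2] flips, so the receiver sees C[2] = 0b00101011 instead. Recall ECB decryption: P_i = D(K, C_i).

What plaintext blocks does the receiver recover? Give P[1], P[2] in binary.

P[1] = 0b10111010, P[2] = 0b00011001

Only C[2] changed, to 0b00101011. In ECB, a change in C_i affects only P_i. Decrypting the received ciphertext:
P[1]: D(K, 0b10001000) = 0b10111010.
P[2]: D(K, 0b00101011) = 0b00011001.
Blocks that differ from the original plaintext: P[2].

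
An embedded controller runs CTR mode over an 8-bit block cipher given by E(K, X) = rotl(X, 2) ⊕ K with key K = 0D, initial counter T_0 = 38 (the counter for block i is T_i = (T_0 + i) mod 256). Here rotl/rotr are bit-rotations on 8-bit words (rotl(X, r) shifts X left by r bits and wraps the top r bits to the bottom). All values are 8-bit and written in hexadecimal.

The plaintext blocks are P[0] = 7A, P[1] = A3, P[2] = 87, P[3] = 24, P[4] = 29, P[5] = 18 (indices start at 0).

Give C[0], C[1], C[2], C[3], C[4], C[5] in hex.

C[0] = 97, C[1] = 4A, C[2] = 62, C[3] = C5, C[4] = D4, C[5] = E1

CTR encryption: S_i = E(K, T_i) where T_i is the counter for block i; C_i = P_i ⊕ S_i.
C[0]: T = 38, S = E(K, T) = ED; 7A ⊕ ED = 97.
C[1]: T = 39, S = E(K, T) = E9; A3 ⊕ E9 = 4A.
C[2]: T = 3A, S = E(K, T) = E5; 87 ⊕ E5 = 62.
C[3]: T = 3B, S = E(K, T) = E1; 24 ⊕ E1 = C5.
C[4]: T = 3C, S = E(K, T) = FD; 29 ⊕ FD = D4.
C[5]: T = 3D, S = E(K, T) = F9; 18 ⊕ F9 = E1.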